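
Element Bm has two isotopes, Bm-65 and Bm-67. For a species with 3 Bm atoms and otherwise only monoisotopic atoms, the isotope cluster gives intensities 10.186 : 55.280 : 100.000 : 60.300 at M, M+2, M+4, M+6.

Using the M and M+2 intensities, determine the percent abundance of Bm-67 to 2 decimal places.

Write p for the Bm-65 fraction. I(M+2)/I(M) = [C(3,1)·p^2·(1−p)] / p^3 = 3·(1−p)/p = 55.280/10.186 = 5.4271
(1−p)/p = 5.4271/3 = 1.8090  ⇒  p = 1/(1 + 1.8090) = 0.3560
Bm-65: 35.60%, Bm-67: 64.40%.

64.40%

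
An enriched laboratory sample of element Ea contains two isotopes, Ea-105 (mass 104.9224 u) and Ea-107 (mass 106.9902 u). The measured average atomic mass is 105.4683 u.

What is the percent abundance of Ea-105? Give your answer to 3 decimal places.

Writing the weighted mean with unknown fraction x of Ea-105:
104.9224·x + 106.9902·(1 − x) = 105.4683
(104.9224 − 106.9902)·x = 105.4683 − 106.9902
x = -1.5219 / -2.0678 = 0.73600 → 73.600% Ea-105, 26.400% Ea-107.

73.600%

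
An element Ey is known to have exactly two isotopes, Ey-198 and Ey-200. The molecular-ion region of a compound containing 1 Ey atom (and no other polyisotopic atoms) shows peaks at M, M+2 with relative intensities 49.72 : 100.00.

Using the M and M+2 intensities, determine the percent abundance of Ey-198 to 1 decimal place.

If p is the fraction of Ey that is Ey-198, then I(M+2)/I(M) = [C(1,1)·p^0·(1−p)] / p^1 = 1·(1−p)/p = 100.00/49.72 = 2.0113
(1−p)/p = 2.0113/1 = 2.0113  ⇒  p = 1/(1 + 2.0113) = 0.3321
Ey-198: 33.2%, Ey-200: 66.8%.

33.2%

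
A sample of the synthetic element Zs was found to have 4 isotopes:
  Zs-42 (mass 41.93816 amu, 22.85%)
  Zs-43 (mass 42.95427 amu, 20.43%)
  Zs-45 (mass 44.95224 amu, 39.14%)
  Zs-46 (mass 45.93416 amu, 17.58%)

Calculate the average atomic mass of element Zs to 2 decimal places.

44.03 amu

The abundance-weighted mean is 0.2285 × 41.93816 + 0.2043 × 42.95427 + 0.3914 × 44.95224 + 0.1758 × 45.93416
= 9.582870 + 8.775557 + 17.594307 + 8.075225 = 44.027959 amu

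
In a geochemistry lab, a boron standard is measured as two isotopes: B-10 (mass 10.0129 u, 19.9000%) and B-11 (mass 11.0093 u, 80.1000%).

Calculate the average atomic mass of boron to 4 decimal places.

10.8110 u

The abundance-weighted mean is 0.199000 × 10.0129 + 0.801000 × 11.0093
= 1.99257 + 8.81845 = 10.81102 u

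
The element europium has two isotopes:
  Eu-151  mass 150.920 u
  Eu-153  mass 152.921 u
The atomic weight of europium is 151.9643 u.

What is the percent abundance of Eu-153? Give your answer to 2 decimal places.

52.19%

With x = fraction of Eu-151 (so Eu-153 is 1 − x):
150.920·x + 152.921·(1 − x) = 151.9643
(150.920 − 152.921)·x = 151.9643 − 152.921
x = -0.9567 / -2.001 = 0.47811 → 47.81% Eu-151, 52.19% Eu-153.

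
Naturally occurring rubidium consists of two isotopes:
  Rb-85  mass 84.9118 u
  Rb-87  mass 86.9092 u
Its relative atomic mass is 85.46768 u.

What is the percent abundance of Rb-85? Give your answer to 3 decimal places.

72.170%

With x = fraction of Rb-85 (so Rb-87 is 1 − x):
84.9118·x + 86.9092·(1 − x) = 85.46768
(84.9118 − 86.9092)·x = 85.46768 − 86.9092
x = -1.44152 / -1.9974 = 0.72170 → 72.170% Rb-85, 27.830% Rb-87.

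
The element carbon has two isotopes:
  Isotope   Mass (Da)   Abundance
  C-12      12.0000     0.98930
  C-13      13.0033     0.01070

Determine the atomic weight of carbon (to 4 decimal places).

Weight each isotope mass by its fractional abundance: 0.98930 × 12.0000 + 0.01070 × 13.0033
= 11.87160 + 0.13914 = 12.01074 Da

12.0107 Da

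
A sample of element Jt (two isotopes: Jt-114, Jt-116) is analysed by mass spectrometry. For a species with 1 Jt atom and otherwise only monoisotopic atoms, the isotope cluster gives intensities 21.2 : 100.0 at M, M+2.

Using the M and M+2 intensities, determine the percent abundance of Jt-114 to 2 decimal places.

17.49%

If p is the fraction of Jt that is Jt-114, then I(M+2)/I(M) = [C(1,1)·p^0·(1−p)] / p^1 = 1·(1−p)/p = 100.0/21.2 = 4.7170
(1−p)/p = 4.7170/1 = 4.7170  ⇒  p = 1/(1 + 4.7170) = 0.1749
Jt-114: 17.49%, Jt-116: 82.51%.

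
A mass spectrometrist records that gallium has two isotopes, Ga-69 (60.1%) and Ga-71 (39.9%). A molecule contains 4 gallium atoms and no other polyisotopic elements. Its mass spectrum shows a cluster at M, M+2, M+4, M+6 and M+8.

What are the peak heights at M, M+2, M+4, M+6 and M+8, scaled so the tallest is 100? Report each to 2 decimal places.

37.66 : 100.00 : 99.58 : 44.08 : 7.32

Expanding (0.601 + 0.399)^4:
P(M) = 0.601^4 = 0.130466
P(M+2) = 4 × 0.601^3 × 0.399^1 = 0.346463
P(M+4) = 6 × 0.601^2 × 0.399^2 = 0.345021
P(M+6) = 4 × 0.601^1 × 0.399^3 = 0.152705
P(M+8) = 0.399^4 = 0.025345
The M+2 peak is largest (0.346463); scaling to 100 gives 37.66 : 100.00 : 99.58 : 44.08 : 7.32.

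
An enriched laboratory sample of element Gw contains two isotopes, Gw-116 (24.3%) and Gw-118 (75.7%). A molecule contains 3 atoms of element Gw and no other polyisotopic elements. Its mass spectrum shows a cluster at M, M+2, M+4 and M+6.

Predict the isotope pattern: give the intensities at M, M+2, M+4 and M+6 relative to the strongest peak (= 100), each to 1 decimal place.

3.3 : 30.9 : 96.3 : 100.0

Expanding (0.243 + 0.757)^3:
P(M) = 0.243^3 = 0.014349
P(M+2) = 3 × 0.243^2 × 0.757^1 = 0.134100
P(M+4) = 3 × 0.243^1 × 0.757^2 = 0.417753
P(M+6) = 0.757^3 = 0.433798
The M+6 peak is largest (0.433798); scaling to 100 gives 3.3 : 30.9 : 96.3 : 100.0.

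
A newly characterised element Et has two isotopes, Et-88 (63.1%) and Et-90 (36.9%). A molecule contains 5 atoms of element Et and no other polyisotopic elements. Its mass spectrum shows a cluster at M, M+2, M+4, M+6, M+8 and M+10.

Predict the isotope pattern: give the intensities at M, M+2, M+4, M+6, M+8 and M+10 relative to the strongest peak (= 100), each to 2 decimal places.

Each Et atom is independently Et-88 (p = 0.631) or Et-90 (q = 0.369); the cluster is the binomial expansion (p + q)^5.
P(M) = 0.631^5 = 0.100034
P(M+2) = 5 × 0.631^4 × 0.369^1 = 0.292492
P(M+4) = 10 × 0.631^3 × 0.369^2 = 0.342090
P(M+6) = 10 × 0.631^2 × 0.369^3 = 0.200050
P(M+8) = 5 × 0.631^1 × 0.369^4 = 0.058493
P(M+10) = 0.369^5 = 0.006841
The M+4 peak is largest (0.342090); scaling to 100 gives 29.24 : 85.50 : 100.00 : 58.48 : 17.10 : 2.00.

29.24 : 85.50 : 100.00 : 58.48 : 17.10 : 2.00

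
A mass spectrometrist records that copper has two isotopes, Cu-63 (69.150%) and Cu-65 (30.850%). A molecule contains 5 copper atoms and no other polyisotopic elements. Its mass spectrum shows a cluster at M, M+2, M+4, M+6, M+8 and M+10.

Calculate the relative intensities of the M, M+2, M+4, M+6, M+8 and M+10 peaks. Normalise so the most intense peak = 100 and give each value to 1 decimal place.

44.8 : 100.0 : 89.2 : 39.8 : 8.9 : 0.8

Each Cu atom is independently Cu-63 (p = 0.69150) or Cu-65 (q = 0.30850); the cluster is the binomial expansion (p + q)^5.
P(M) = 0.69150^5 = 0.158111
P(M+2) = 5 × 0.69150^4 × 0.30850^1 = 0.352691
P(M+4) = 10 × 0.69150^3 × 0.30850^2 = 0.314693
P(M+6) = 10 × 0.69150^2 × 0.30850^3 = 0.140394
P(M+8) = 5 × 0.69150^1 × 0.30850^4 = 0.031317
P(M+10) = 0.30850^5 = 0.002794
The M+2 peak is largest (0.352691); scaling to 100 gives 44.8 : 100.0 : 89.2 : 39.8 : 8.9 : 0.8.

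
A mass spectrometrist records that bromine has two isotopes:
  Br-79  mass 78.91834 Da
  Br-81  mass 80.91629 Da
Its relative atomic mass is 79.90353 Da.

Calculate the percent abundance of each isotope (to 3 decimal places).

Br-79: 50.690%, Br-81: 49.310%

With x = fraction of Br-79 (so Br-81 is 1 − x):
78.91834·x + 80.91629·(1 − x) = 79.90353
(78.91834 − 80.91629)·x = 79.90353 − 80.91629
x = -1.01276 / -1.99795 = 0.50690 → 50.690% Br-79, 49.310% Br-81.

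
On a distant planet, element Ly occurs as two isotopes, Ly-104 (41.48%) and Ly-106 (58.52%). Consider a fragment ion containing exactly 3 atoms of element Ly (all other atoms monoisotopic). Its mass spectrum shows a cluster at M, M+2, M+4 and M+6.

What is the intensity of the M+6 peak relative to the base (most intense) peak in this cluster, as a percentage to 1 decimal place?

47.0%

Binomial terms of (0.4148 + 0.5852)^3: M 0.0714, M+2 0.3021, M+4 0.4262, M+6 0.2004 → M+4 is the base peak.
P(M+4) = C(3,2) × 0.4148^1 × 0.5852^2 = 3 × 0.4148 × 0.34245904 = 0.426156 (base)
P(M+6) = C(3,3) × 0.4148^0 × 0.5852^3 = 1 × 1.0000 × 0.20040703 = 0.200407
Relative intensity = 0.200407 / 0.426156 × 100 = 47.0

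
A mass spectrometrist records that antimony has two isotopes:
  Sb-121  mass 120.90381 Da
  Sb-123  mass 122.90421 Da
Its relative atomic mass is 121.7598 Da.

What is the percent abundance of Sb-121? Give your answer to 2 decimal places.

Writing the weighted mean with unknown fraction x of Sb-121:
120.90381·x + 122.90421·(1 − x) = 121.7598
(120.90381 − 122.90421)·x = 121.7598 − 122.90421
x = -1.14441 / -2.00040 = 0.57209 → 57.21% Sb-121, 42.79% Sb-123.

57.21%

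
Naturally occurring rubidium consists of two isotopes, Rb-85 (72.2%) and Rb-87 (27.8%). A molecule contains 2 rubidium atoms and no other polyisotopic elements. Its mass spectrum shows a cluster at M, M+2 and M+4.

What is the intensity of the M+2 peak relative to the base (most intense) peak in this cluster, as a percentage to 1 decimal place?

77.0%

Term probabilities: M 0.5213, M+2 0.4014, M+4 0.0773. Base peak = M.
P(M) = C(2,0) × 0.722^2 × 0.278^0 = 1 × 0.521284 × 1.0000 = 0.521284 (base)
P(M+2) = C(2,1) × 0.722^1 × 0.278^1 = 2 × 0.7220 × 0.2780 = 0.401432
Relative intensity = 0.401432 / 0.521284 × 100 = 77.0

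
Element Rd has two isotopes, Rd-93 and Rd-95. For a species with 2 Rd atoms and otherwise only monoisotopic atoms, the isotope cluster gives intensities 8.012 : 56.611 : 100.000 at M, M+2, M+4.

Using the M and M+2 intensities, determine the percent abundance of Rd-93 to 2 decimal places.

22.06%

Write p for the Rd-93 fraction. I(M+2)/I(M) = [C(2,1)·p^1·(1−p)] / p^2 = 2·(1−p)/p = 56.611/8.012 = 7.0658
(1−p)/p = 7.0658/2 = 3.5329  ⇒  p = 1/(1 + 3.5329) = 0.2206
Rd-93: 22.06%, Rd-95: 77.94%.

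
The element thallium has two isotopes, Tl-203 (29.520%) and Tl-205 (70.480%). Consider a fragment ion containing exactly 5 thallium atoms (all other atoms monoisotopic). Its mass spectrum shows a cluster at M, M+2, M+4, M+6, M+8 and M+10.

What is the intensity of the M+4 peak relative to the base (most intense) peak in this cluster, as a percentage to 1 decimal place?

35.1%

Term probabilities: M 0.0022, M+2 0.0268, M+4 0.1278, M+6 0.3051, M+8 0.3642, M+10 0.1739. Base peak = M+8.
P(M+8) = C(5,4) × 0.29520^1 × 0.70480^4 = 5 × 0.2952 × 0.24675365 = 0.364208 (base)
P(M+4) = C(5,2) × 0.29520^3 × 0.70480^2 = 10 × 0.02572463 × 0.49674304 = 0.127785
Relative intensity = 0.127785 / 0.364208 × 100 = 35.1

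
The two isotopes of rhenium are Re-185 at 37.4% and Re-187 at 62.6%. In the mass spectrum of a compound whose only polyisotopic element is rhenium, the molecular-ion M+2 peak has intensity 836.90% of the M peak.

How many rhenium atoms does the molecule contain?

5

For n independent Re atoms, I(M+2)/I(M) = n · (abundance Re-187) / (abundance Re-185) = n · 0.626/0.374.
n = 8.3690 × 0.374/0.626 = 5.00 ≈ 5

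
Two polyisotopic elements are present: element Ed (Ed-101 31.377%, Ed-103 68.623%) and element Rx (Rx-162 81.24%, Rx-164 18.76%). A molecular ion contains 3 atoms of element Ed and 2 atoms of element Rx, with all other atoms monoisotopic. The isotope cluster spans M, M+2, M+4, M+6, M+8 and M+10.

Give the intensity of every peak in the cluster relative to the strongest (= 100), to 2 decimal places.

Element Ed pattern (n=3): 0.03089116 : 0.20268135 : 0.44327381 : 0.32315368
Element Rx pattern (n=2): 0.65999376 : 0.30481248 : 0.03519376
Convolve the two distributions (both contribute in 2-u steps):
  M: 0.03089116×0.65999376 = 0.020388
  M+2: 0.03089116×0.30481248 + 0.20268135×0.65999376 = 0.143184
  M+4: 0.03089116×0.03519376 + 0.20268135×0.30481248 + 0.44327381×0.65999376 = 0.355425
  M+6: 0.20268135×0.03519376 + 0.44327381×0.30481248 + 0.32315368×0.65999376 = 0.355528
  M+8: 0.44327381×0.03519376 + 0.32315368×0.30481248 = 0.114102
  M+10: 0.32315368×0.03519376 = 0.011373
Scale to base peak (0.355528) = 100: 5.73 : 40.27 : 99.97 : 100.00 : 32.09 : 3.20

5.73 : 40.27 : 99.97 : 100.00 : 32.09 : 3.20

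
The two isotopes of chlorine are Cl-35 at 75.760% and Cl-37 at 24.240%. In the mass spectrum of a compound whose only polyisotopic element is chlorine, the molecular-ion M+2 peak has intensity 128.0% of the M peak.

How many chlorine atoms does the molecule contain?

4

The M+2/M ratio from n Cl atoms is n · q/p = n · 0.24240/0.75760.
n = 1.280 × 0.75760/0.24240 = 4.00 ≈ 4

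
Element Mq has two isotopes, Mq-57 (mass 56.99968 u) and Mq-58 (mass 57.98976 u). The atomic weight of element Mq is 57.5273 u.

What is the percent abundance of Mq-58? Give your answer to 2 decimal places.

53.29%

With x = fraction of Mq-57 (so Mq-58 is 1 − x):
56.99968·x + 57.98976·(1 − x) = 57.5273
(56.99968 − 57.98976)·x = 57.5273 − 57.98976
x = -0.46246 / -0.99008 = 0.46709 → 46.71% Mq-57, 53.29% Mq-58.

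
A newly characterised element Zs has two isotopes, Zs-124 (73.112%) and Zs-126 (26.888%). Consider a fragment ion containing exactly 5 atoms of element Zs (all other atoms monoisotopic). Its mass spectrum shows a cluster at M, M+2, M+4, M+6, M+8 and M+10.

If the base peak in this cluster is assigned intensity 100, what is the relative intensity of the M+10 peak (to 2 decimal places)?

(0.73112 + 0.26888)^5 gives M 0.2089, M+2 0.3841, M+4 0.2825, M+6 0.1039, M+8 0.0191, M+10 0.0014; the largest is M+2.
P(M+2) = C(5,1) × 0.73112^4 × 0.26888^1 = 5 × 0.28572922 × 0.26888 = 0.384134 (base)
P(M+10) = C(5,5) × 0.73112^0 × 0.26888^5 = 1 × 1.0000 × 0.00140538 = 0.001405
Relative intensity = 0.001405 / 0.384134 × 100 = 0.37

0.37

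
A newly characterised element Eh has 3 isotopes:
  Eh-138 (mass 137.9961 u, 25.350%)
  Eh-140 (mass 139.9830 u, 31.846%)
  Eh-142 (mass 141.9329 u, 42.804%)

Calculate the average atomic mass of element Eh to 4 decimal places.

140.3140 u

Average mass = Σ (abundance × isotope mass) = 0.25350 × 137.9961 + 0.31846 × 139.9830 + 0.42804 × 141.9329
= 34.98201 + 44.57899 + 60.75296 = 140.31396 u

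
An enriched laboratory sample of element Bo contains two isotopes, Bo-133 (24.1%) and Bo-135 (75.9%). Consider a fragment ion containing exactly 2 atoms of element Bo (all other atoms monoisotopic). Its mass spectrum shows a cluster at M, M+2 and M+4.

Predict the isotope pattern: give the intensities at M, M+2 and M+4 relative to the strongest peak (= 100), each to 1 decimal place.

10.1 : 63.5 : 100.0

Each Bo atom is independently Bo-133 (p = 0.241) or Bo-135 (q = 0.759); the cluster is the binomial expansion (p + q)^2.
P(M) = 0.241^2 = 0.058081
P(M+2) = 2 × 0.241^1 × 0.759^1 = 0.365838
P(M+4) = 0.759^2 = 0.576081
The M+4 peak is largest (0.576081); scaling to 100 gives 10.1 : 63.5 : 100.0.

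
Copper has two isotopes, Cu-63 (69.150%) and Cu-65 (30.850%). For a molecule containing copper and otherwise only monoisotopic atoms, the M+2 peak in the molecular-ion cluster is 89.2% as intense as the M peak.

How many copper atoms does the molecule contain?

2

For n independent Cu atoms, I(M+2)/I(M) = n · (abundance Cu-65) / (abundance Cu-63) = n · 0.30850/0.69150.
n = 0.892 × 0.69150/0.30850 = 2.00 ≈ 2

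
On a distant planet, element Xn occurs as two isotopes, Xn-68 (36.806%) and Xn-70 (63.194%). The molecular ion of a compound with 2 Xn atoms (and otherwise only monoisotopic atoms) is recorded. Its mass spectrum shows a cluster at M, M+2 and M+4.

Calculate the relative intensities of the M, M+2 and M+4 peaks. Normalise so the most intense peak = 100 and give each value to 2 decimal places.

The 2 Xn atoms are independent, so intensities follow the terms of (0.36806 + 0.63194)^2.
P(M) = 0.36806^2 = 0.135468
P(M+2) = 2 × 0.36806^1 × 0.63194^1 = 0.465184
P(M+4) = 0.63194^2 = 0.399348
The M+2 peak is largest (0.465184); scaling to 100 gives 29.12 : 100.00 : 85.85.

29.12 : 100.00 : 85.85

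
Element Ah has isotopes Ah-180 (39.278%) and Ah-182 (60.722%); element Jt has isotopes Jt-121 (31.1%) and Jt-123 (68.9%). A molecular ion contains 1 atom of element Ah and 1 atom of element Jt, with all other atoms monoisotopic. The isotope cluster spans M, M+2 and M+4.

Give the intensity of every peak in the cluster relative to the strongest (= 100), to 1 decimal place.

Element Ah pattern (n=1): 0.39278 : 0.60722
Element Jt pattern (n=1): 0.3110 : 0.6890
Convolve the two distributions (both contribute in 2-u steps):
  M: 0.39278×0.3110 = 0.122155
  M+2: 0.39278×0.6890 + 0.60722×0.3110 = 0.459471
  M+4: 0.60722×0.6890 = 0.418375
Scale to base peak (0.459471) = 100: 26.6 : 100.0 : 91.1

26.6 : 100.0 : 91.1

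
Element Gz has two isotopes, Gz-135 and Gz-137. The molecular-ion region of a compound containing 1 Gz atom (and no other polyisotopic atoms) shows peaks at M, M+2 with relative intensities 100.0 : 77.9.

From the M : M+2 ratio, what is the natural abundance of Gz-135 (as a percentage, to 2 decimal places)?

56.21%

Write p for the Gz-135 fraction. I(M+2)/I(M) = [C(1,1)·p^0·(1−p)] / p^1 = 1·(1−p)/p = 77.9/100.0 = 0.7790
(1−p)/p = 0.7790/1 = 0.7790  ⇒  p = 1/(1 + 0.7790) = 0.5621
Gz-135: 56.21%, Gz-137: 43.79%.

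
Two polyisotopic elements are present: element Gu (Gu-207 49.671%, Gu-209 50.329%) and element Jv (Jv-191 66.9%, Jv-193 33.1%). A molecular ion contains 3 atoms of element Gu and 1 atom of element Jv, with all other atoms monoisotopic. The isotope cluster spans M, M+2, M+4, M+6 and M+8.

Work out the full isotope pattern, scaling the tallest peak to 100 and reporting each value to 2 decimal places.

21.82 : 77.11 : 100.00 : 55.94 : 11.23

Element Gu pattern (n=3): 0.1225487 : 0.37251637 : 0.37745116 : 0.12748377
Element Jv pattern (n=1): 0.6690 : 0.3310
Convolve the two distributions (both contribute in 2-u steps):
  M: 0.1225487×0.6690 = 0.081985
  M+2: 0.1225487×0.3310 + 0.37251637×0.6690 = 0.289777
  M+4: 0.37251637×0.3310 + 0.37745116×0.6690 = 0.375818
  M+6: 0.37745116×0.3310 + 0.12748377×0.6690 = 0.210223
  M+8: 0.12748377×0.3310 = 0.042197
Scale to base peak (0.375818) = 100: 21.82 : 77.11 : 100.00 : 55.94 : 11.23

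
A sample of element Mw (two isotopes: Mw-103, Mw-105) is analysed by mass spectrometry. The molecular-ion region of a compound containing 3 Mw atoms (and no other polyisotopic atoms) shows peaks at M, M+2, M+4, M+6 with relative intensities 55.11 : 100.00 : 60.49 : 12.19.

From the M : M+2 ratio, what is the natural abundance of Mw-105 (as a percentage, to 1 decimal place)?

If p is the fraction of Mw that is Mw-103, then I(M+2)/I(M) = [C(3,1)·p^2·(1−p)] / p^3 = 3·(1−p)/p = 100.00/55.11 = 1.8146
(1−p)/p = 1.8146/3 = 0.6049  ⇒  p = 1/(1 + 0.6049) = 0.6231
Mw-103: 62.3%, Mw-105: 37.7%.

37.7%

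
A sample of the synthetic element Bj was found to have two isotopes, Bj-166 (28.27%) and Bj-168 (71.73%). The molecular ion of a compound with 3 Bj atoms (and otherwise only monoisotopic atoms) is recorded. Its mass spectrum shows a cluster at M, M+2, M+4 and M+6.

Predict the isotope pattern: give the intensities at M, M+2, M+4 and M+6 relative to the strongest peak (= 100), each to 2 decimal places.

5.18 : 39.41 : 100.00 : 84.58

The 3 Bj atoms are independent, so intensities follow the terms of (0.2827 + 0.7173)^3.
P(M) = 0.2827^3 = 0.022593
P(M+2) = 3 × 0.2827^2 × 0.7173^1 = 0.171978
P(M+4) = 3 × 0.2827^1 × 0.7173^2 = 0.436364
P(M+6) = 0.7173^3 = 0.369065
The M+4 peak is largest (0.436364); scaling to 100 gives 5.18 : 39.41 : 100.00 : 84.58.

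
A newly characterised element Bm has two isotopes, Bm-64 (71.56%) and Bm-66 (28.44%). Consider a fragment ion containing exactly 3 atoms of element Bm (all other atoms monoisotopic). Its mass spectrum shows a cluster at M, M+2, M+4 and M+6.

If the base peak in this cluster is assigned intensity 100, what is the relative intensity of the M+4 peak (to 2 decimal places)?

39.74

Binomial terms of (0.7156 + 0.2844)^3: M 0.3664, M+2 0.4369, M+4 0.1736, M+6 0.0230 → M+2 is the base peak.
P(M+2) = C(3,1) × 0.7156^2 × 0.2844^1 = 3 × 0.51208336 × 0.2844 = 0.436910 (base)
P(M+4) = C(3,2) × 0.7156^1 × 0.2844^2 = 3 × 0.7156 × 0.08088336 = 0.173640
Relative intensity = 0.173640 / 0.436910 × 100 = 39.74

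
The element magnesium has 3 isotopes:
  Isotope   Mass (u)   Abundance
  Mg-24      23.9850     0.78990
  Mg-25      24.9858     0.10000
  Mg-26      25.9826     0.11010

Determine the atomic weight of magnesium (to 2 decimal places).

Ar = Σ fᵢ·mᵢ = 0.78990 × 23.9850 + 0.10000 × 24.9858 + 0.11010 × 25.9826
= 18.94575 + 2.49858 + 2.86068 = 24.30501 u

24.31 u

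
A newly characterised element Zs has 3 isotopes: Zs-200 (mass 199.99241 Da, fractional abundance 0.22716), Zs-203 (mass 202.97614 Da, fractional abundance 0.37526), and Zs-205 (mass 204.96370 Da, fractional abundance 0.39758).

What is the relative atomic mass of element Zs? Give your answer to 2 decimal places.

Average mass = Σ (abundance × isotope mass) = 0.22716 × 199.99241 + 0.37526 × 202.97614 + 0.39758 × 204.96370
= 45.430276 + 76.168826 + 81.489468 = 203.088570 Da

203.09 Da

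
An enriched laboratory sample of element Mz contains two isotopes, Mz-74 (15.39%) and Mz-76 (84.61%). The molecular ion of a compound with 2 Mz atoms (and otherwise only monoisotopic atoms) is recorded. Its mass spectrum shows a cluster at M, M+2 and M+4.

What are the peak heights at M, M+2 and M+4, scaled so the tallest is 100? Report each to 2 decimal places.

Each Mz atom is independently Mz-74 (p = 0.1539) or Mz-76 (q = 0.8461); the cluster is the binomial expansion (p + q)^2.
P(M) = 0.1539^2 = 0.023685
P(M+2) = 2 × 0.1539^1 × 0.8461^1 = 0.260430
P(M+4) = 0.8461^2 = 0.715885
The M+4 peak is largest (0.715885); scaling to 100 gives 3.31 : 36.38 : 100.00.

3.31 : 36.38 : 100.00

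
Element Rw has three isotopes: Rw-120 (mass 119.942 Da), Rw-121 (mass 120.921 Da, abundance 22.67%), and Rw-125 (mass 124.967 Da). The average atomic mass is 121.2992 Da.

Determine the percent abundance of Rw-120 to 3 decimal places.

54.738%

Let x and y be the fractions of Rw-120 and Rw-125. Then x + y = 1 − 0.2267 = 0.7733 and 119.942x + 124.967y = 121.2992 − 0.2267×120.921 = 93.8864093.
Substituting: 119.942x + 124.967(0.7733 − x) = 93.8864093
(119.942 − 124.967)x = -2.7505718  ⇒  x = 0.54738, y = 0.22592
Rw-120: 54.738%, Rw-125: 22.592%.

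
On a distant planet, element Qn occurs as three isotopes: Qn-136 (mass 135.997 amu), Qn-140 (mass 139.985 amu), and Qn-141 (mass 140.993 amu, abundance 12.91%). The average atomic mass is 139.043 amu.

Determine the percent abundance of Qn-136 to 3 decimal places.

Let x and y be the fractions of Qn-136 and Qn-140. Then x + y = 1 − 0.1291 = 0.8709 and 135.997x + 139.985y = 139.043 − 0.1291×140.993 = 120.8408037.
Substituting: 135.997x + 139.985(0.8709 − x) = 120.8408037
(135.997 − 139.985)x = -1.0721328  ⇒  x = 0.26884, y = 0.60206
Qn-136: 26.884%, Qn-140: 60.206%.

26.884%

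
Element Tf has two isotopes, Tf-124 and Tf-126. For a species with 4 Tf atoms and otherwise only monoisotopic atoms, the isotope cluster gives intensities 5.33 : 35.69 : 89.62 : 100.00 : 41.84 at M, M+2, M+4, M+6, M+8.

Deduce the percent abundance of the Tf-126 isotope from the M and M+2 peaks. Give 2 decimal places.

Write p for the Tf-124 fraction. I(M+2)/I(M) = [C(4,1)·p^3·(1−p)] / p^4 = 4·(1−p)/p = 35.69/5.33 = 6.6961
(1−p)/p = 6.6961/4 = 1.6740  ⇒  p = 1/(1 + 1.6740) = 0.3740
Tf-124: 37.40%, Tf-126: 62.60%.

62.60%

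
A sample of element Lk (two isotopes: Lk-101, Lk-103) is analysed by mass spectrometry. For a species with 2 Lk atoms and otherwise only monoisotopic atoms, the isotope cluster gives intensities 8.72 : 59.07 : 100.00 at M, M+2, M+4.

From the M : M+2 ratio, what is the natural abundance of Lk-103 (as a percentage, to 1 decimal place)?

77.2%

If p is the fraction of Lk that is Lk-101, then I(M+2)/I(M) = [C(2,1)·p^1·(1−p)] / p^2 = 2·(1−p)/p = 59.07/8.72 = 6.7741
(1−p)/p = 6.7741/2 = 3.3870  ⇒  p = 1/(1 + 3.3870) = 0.2279
Lk-101: 22.8%, Lk-103: 77.2%.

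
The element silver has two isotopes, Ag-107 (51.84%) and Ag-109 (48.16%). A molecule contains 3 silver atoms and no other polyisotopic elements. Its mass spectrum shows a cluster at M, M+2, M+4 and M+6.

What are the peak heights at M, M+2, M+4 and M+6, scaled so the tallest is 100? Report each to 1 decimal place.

35.9 : 100.0 : 92.9 : 28.8

Expanding (0.5184 + 0.4816)^3:
P(M) = 0.5184^3 = 0.139314
P(M+2) = 3 × 0.5184^2 × 0.4816^1 = 0.388273
P(M+4) = 3 × 0.5184^1 × 0.4816^2 = 0.360711
P(M+6) = 0.4816^3 = 0.111702
The M+2 peak is largest (0.388273); scaling to 100 gives 35.9 : 100.0 : 92.9 : 28.8.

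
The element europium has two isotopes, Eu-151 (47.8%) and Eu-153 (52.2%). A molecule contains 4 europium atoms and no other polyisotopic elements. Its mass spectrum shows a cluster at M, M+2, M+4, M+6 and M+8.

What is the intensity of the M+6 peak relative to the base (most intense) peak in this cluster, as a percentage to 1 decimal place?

(0.478 + 0.522)^4 gives M 0.0522, M+2 0.2280, M+4 0.3735, M+6 0.2720, M+8 0.0742; the largest is M+4.
P(M+4) = C(4,2) × 0.478^2 × 0.522^2 = 6 × 0.228484 × 0.272484 = 0.373549 (base)
P(M+6) = C(4,3) × 0.478^1 × 0.522^3 = 4 × 0.4780 × 0.14223665 = 0.271956
Relative intensity = 0.271956 / 0.373549 × 100 = 72.8

72.8%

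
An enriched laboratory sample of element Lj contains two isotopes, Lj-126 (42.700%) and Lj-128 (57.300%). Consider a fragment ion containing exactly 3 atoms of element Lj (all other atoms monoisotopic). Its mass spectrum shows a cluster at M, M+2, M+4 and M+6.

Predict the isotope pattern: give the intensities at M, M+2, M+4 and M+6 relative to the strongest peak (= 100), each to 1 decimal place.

Each Lj atom is independently Lj-126 (p = 0.42700) or Lj-128 (q = 0.57300); the cluster is the binomial expansion (p + q)^3.
P(M) = 0.42700^3 = 0.077854
P(M+2) = 3 × 0.42700^2 × 0.57300^1 = 0.313424
P(M+4) = 3 × 0.42700^1 × 0.57300^2 = 0.420589
P(M+6) = 0.57300^3 = 0.188133
The M+4 peak is largest (0.420589); scaling to 100 gives 18.5 : 74.5 : 100.0 : 44.7.

18.5 : 74.5 : 100.0 : 44.7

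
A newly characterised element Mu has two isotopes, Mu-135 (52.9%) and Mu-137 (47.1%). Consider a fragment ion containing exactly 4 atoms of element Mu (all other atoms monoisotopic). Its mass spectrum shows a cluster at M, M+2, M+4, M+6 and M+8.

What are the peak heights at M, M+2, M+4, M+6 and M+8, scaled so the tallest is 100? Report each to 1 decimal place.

21.0 : 74.9 : 100.0 : 59.4 : 13.2

Expanding (0.529 + 0.471)^4:
P(M) = 0.529^4 = 0.078311
P(M+2) = 4 × 0.529^3 × 0.471^1 = 0.278900
P(M+4) = 6 × 0.529^2 × 0.471^2 = 0.372481
P(M+6) = 4 × 0.529^1 × 0.471^3 = 0.221095
P(M+8) = 0.471^4 = 0.049213
The M+4 peak is largest (0.372481); scaling to 100 gives 21.0 : 74.9 : 100.0 : 59.4 : 13.2.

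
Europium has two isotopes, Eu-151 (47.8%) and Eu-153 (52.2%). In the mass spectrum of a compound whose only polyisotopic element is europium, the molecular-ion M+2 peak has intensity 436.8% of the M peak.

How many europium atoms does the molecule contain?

4

The M+2/M ratio from n Eu atoms is n · q/p = n · 0.522/0.478.
n = 4.368 × 0.478/0.522 = 4.00 ≈ 4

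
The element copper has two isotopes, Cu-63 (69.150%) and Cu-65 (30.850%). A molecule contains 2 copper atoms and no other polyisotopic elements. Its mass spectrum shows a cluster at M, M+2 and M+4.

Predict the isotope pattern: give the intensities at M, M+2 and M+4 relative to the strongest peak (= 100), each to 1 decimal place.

The 2 Cu atoms are independent, so intensities follow the terms of (0.69150 + 0.30850)^2.
P(M) = 0.69150^2 = 0.478172
P(M+2) = 2 × 0.69150^1 × 0.30850^1 = 0.426656
P(M+4) = 0.30850^2 = 0.095172
The M peak is largest (0.478172); scaling to 100 gives 100.0 : 89.2 : 19.9.

100.0 : 89.2 : 19.9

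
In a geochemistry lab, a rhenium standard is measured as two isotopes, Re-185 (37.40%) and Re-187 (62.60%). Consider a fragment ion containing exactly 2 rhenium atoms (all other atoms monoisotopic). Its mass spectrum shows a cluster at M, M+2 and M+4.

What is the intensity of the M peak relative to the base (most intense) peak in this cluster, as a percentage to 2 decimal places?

Term probabilities: M 0.1399, M+2 0.4682, M+4 0.3919. Base peak = M+2.
P(M+2) = C(2,1) × 0.3740^1 × 0.6260^1 = 2 × 0.3740 × 0.6260 = 0.468248 (base)
P(M) = C(2,0) × 0.3740^2 × 0.6260^0 = 1 × 0.139876 × 1.0000 = 0.139876
Relative intensity = 0.139876 / 0.468248 × 100 = 29.87

29.87%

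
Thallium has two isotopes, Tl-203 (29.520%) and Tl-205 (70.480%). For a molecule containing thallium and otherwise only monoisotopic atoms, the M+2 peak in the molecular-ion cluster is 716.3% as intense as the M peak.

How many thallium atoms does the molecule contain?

3

With n Tl atoms, P(M+2)/P(M) = C(n,1)·p^(n−1)q / p^n = n·q/p = n · 0.70480/0.29520.
n = 7.163 × 0.29520/0.70480 = 3.00 ≈ 3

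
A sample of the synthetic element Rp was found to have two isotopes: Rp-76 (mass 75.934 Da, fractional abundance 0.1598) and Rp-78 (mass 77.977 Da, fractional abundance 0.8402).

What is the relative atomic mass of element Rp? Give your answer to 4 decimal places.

The abundance-weighted mean is 0.1598 × 75.934 + 0.8402 × 77.977
= 12.13425 + 65.51628 = 77.65053 Da

77.6505 Da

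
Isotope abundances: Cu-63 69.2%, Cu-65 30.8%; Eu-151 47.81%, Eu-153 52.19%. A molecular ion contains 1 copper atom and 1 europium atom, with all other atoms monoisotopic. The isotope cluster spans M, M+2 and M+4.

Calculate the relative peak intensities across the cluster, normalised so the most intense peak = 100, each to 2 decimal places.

65.07 : 100.00 : 31.62

Copper pattern (n=1): 0.6920 : 0.3080
Europium pattern (n=1): 0.4781 : 0.5219
Convolve the two distributions (both contribute in 2-u steps):
  M: 0.6920×0.4781 = 0.330845
  M+2: 0.6920×0.5219 + 0.3080×0.4781 = 0.508410
  M+4: 0.3080×0.5219 = 0.160745
Scale to base peak (0.508410) = 100: 65.07 : 100.00 : 31.62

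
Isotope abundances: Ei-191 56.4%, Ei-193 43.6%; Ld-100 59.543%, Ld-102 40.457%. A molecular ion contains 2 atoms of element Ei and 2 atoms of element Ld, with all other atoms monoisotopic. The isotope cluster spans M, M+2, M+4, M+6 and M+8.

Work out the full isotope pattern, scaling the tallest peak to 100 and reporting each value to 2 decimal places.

Element Ei pattern (n=2): 0.318096 : 0.491808 : 0.190096
Element Ld pattern (n=2): 0.35453688 : 0.48178623 : 0.16367688
Convolve the two distributions (both contribute in 2-u steps):
  M: 0.318096×0.35453688 = 0.112777
  M+2: 0.318096×0.48178623 + 0.491808×0.35453688 = 0.327618
  M+4: 0.318096×0.16367688 + 0.491808×0.48178623 + 0.190096×0.35453688 = 0.356407
  M+6: 0.491808×0.16367688 + 0.190096×0.48178623 = 0.172083
  M+8: 0.190096×0.16367688 = 0.031114
Scale to base peak (0.356407) = 100: 31.64 : 91.92 : 100.00 : 48.28 : 8.73

31.64 : 91.92 : 100.00 : 48.28 : 8.73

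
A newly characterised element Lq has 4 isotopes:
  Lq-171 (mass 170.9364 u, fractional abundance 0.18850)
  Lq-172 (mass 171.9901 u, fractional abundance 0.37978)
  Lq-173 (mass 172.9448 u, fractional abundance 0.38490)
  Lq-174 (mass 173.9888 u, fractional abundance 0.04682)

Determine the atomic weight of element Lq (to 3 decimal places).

The abundance-weighted mean is 0.18850 × 170.9364 + 0.37978 × 171.9901 + 0.38490 × 172.9448 + 0.04682 × 173.9888
= 32.22151 + 65.31840 + 66.56645 + 8.14616 = 172.25252 u

172.253 u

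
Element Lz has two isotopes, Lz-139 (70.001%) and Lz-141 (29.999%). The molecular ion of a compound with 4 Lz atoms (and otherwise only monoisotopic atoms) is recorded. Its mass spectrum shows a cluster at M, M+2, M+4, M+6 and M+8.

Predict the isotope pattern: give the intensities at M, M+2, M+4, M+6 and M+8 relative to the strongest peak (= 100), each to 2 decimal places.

Expanding (0.70001 + 0.29999)^4:
P(M) = 0.70001^4 = 0.240114
P(M+2) = 4 × 0.70001^3 × 0.29999^1 = 0.411604
P(M+4) = 6 × 0.70001^2 × 0.29999^2 = 0.264590
P(M+6) = 4 × 0.70001^1 × 0.29999^3 = 0.075594
P(M+8) = 0.29999^4 = 0.008099
The M+2 peak is largest (0.411604); scaling to 100 gives 58.34 : 100.00 : 64.28 : 18.37 : 1.97.

58.34 : 100.00 : 64.28 : 18.37 : 1.97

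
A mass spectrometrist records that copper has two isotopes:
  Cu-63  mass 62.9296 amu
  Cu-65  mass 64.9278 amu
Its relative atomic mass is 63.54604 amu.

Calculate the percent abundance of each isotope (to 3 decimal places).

Cu-63: 69.150%, Cu-65: 30.850%

With x = fraction of Cu-63 (so Cu-65 is 1 − x):
62.9296·x + 64.9278·(1 − x) = 63.54604
(62.9296 − 64.9278)·x = 63.54604 − 64.9278
x = -1.38176 / -1.9982 = 0.69150 → 69.150% Cu-63, 30.850% Cu-65.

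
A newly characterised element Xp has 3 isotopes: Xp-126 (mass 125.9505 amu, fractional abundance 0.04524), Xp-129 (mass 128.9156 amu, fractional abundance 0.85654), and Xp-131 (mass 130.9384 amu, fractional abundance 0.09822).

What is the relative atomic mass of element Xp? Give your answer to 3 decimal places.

Average mass = Σ (abundance × isotope mass) = 0.04524 × 125.9505 + 0.85654 × 128.9156 + 0.09822 × 130.9384
= 5.69800 + 110.42137 + 12.86077 = 128.98014 amu

128.980 amu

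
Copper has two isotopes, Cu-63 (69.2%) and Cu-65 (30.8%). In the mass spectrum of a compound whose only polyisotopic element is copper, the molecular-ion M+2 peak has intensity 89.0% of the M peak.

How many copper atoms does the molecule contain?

With n Cu atoms, P(M+2)/P(M) = C(n,1)·p^(n−1)q / p^n = n·q/p = n · 0.308/0.692.
n = 0.890 × 0.692/0.308 = 2.00 ≈ 2

2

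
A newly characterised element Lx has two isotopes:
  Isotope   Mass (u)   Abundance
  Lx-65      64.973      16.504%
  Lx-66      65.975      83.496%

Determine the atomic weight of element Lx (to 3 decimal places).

65.810 u

Weight each isotope mass by its fractional abundance: 0.16504 × 64.973 + 0.83496 × 65.975
= 10.7231 + 55.0865 = 65.8096 u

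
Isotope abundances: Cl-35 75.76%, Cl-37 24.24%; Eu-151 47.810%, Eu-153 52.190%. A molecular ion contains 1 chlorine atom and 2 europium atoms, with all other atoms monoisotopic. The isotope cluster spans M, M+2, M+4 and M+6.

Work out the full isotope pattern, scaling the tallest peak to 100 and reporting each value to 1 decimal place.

Chlorine pattern (n=1): 0.7576 : 0.2424
Europium pattern (n=2): 0.22857961 : 0.49904078 : 0.27237961
Convolve the two distributions (both contribute in 2-u steps):
  M: 0.7576×0.22857961 = 0.173172
  M+2: 0.7576×0.49904078 + 0.2424×0.22857961 = 0.433481
  M+4: 0.7576×0.27237961 + 0.2424×0.49904078 = 0.327322
  M+6: 0.2424×0.27237961 = 0.066025
Scale to base peak (0.433481) = 100: 39.9 : 100.0 : 75.5 : 15.2

39.9 : 100.0 : 75.5 : 15.2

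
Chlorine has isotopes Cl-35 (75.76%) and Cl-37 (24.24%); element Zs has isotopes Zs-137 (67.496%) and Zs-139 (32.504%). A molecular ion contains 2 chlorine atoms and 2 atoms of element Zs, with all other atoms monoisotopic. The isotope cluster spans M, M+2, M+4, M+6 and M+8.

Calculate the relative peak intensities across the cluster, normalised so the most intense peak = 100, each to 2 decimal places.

62.38 : 100.00 : 59.30 : 15.41 : 1.48

Chlorine pattern (n=2): 0.57395776 : 0.36728448 : 0.05875776
Element Zs pattern (n=2): 0.455571 : 0.438778 : 0.105651
Convolve the two distributions (both contribute in 2-u steps):
  M: 0.57395776×0.455571 = 0.261479
  M+2: 0.57395776×0.438778 + 0.36728448×0.455571 = 0.419164
  M+4: 0.57395776×0.105651 + 0.36728448×0.438778 + 0.05875776×0.455571 = 0.248564
  M+6: 0.36728448×0.105651 + 0.05875776×0.438778 = 0.064586
  M+8: 0.05875776×0.105651 = 0.006208
Scale to base peak (0.419164) = 100: 62.38 : 100.00 : 59.30 : 15.41 : 1.48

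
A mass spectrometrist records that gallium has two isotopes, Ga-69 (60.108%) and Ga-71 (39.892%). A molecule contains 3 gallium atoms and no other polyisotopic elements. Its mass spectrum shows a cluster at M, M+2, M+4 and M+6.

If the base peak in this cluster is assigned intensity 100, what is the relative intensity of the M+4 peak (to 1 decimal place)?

66.4

Binomial terms of (0.60108 + 0.39892)^3: M 0.2172, M+2 0.4324, M+4 0.2870, M+6 0.0635 → M+2 is the base peak.
P(M+2) = C(3,1) × 0.60108^2 × 0.39892^1 = 3 × 0.36129717 × 0.39892 = 0.432386 (base)
P(M+4) = C(3,2) × 0.60108^1 × 0.39892^2 = 3 × 0.60108 × 0.15913717 = 0.286963
Relative intensity = 0.286963 / 0.432386 × 100 = 66.4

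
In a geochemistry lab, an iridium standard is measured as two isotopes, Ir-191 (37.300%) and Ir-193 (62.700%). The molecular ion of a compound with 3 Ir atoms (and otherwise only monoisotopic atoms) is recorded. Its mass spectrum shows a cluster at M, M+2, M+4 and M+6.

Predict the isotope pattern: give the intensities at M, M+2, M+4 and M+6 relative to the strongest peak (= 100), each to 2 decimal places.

11.80 : 59.49 : 100.00 : 56.03

The 3 Ir atoms are independent, so intensities follow the terms of (0.37300 + 0.62700)^3.
P(M) = 0.37300^3 = 0.051895
P(M+2) = 3 × 0.37300^2 × 0.62700^1 = 0.261702
P(M+4) = 3 × 0.37300^1 × 0.62700^2 = 0.439911
P(M+6) = 0.62700^3 = 0.246492
The M+4 peak is largest (0.439911); scaling to 100 gives 11.80 : 59.49 : 100.00 : 56.03.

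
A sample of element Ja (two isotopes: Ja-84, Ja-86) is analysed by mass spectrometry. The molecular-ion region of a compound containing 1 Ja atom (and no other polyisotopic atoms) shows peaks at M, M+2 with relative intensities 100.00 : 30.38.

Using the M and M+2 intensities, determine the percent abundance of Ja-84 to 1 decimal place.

76.7%

If p is the fraction of Ja that is Ja-84, then I(M+2)/I(M) = [C(1,1)·p^0·(1−p)] / p^1 = 1·(1−p)/p = 30.38/100.00 = 0.3038
(1−p)/p = 0.3038/1 = 0.3038  ⇒  p = 1/(1 + 0.3038) = 0.7670
Ja-84: 76.7%, Ja-86: 23.3%.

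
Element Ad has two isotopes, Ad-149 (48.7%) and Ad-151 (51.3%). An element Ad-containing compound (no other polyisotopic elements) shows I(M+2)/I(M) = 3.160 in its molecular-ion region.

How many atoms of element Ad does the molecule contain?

The M+2/M ratio from n Ad atoms is n · q/p = n · 0.513/0.487.
n = 3.160 × 0.487/0.513 = 3.00 ≈ 3

3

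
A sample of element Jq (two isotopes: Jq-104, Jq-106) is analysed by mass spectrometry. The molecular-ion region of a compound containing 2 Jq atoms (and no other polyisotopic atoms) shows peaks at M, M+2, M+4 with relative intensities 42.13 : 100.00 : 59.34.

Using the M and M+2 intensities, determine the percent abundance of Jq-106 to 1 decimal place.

54.3%

Let p = fractional abundance of Jq-104. I(M+2)/I(M) = [C(2,1)·p^1·(1−p)] / p^2 = 2·(1−p)/p = 100.00/42.13 = 2.3736
(1−p)/p = 2.3736/2 = 1.1868  ⇒  p = 1/(1 + 1.1868) = 0.4573
Jq-104: 45.7%, Jq-106: 54.3%.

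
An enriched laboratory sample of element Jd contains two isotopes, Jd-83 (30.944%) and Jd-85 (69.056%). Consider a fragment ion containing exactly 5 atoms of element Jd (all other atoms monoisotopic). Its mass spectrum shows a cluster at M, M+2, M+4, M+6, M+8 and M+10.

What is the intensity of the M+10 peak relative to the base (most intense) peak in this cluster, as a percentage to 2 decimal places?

(0.30944 + 0.69056)^5 gives M 0.0028, M+2 0.0317, M+4 0.1413, M+6 0.3153, M+8 0.3518, M+10 0.1570; the largest is M+8.
P(M+8) = C(5,4) × 0.30944^1 × 0.69056^4 = 5 × 0.30944 × 0.22740797 = 0.351846 (base)
P(M+10) = C(5,5) × 0.30944^0 × 0.69056^5 = 1 × 1.0000 × 0.15703885 = 0.157039
Relative intensity = 0.157039 / 0.351846 × 100 = 44.63

44.63%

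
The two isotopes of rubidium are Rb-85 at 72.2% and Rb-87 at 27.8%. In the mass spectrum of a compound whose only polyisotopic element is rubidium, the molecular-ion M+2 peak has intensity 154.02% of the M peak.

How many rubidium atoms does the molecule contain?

With n Rb atoms, P(M+2)/P(M) = C(n,1)·p^(n−1)q / p^n = n·q/p = n · 0.278/0.722.
n = 1.5402 × 0.722/0.278 = 4.00 ≈ 4

4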